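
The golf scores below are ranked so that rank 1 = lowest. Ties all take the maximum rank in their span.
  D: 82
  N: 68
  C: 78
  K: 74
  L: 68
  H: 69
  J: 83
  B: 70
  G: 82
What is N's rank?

Sorted (ascending): 68, 68, 69, 70, 74, 78, 82, 82, 83
The 2 values of 68 occupy positions 1–2 → each gets rank 2.
The 2 values of 82 occupy positions 7–8 → each gets rank 8.
N has value 68 → rank 2.

2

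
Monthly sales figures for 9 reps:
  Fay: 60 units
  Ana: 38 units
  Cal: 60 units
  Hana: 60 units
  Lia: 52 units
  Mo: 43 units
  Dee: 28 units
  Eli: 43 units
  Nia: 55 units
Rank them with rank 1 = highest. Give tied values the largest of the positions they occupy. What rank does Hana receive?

3

Sorted (descending): 60, 60, 60, 55, 52, 43, 43, 38, 28
The 3 values of 60 occupy positions 1–3 → each gets rank 3.
The 2 values of 43 occupy positions 6–7 → each gets rank 7.
Hana has value 60 units → rank 3.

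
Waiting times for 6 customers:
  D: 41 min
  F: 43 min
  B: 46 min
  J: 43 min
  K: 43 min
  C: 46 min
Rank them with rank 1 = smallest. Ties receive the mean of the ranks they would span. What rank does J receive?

3

Sorted (ascending): 41, 43, 43, 43, 46, 46
The 3 values of 43 occupy positions 2–4 → average rank 3.
The 2 values of 46 occupy positions 5–6 → average rank (5+6)/2 = 5.5.
J has value 43 min → rank 3.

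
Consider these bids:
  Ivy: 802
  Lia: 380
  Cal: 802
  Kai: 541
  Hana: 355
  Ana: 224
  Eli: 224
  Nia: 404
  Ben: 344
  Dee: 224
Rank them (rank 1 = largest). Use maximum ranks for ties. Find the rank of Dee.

10

Sorted (descending): 802, 802, 541, 404, 380, 355, 344, 224, 224, 224
The 2 values of 802 occupy positions 1–2 → each gets rank 2.
The 3 values of 224 occupy positions 8–10 → each gets rank 10.
Dee has value 224 → rank 10.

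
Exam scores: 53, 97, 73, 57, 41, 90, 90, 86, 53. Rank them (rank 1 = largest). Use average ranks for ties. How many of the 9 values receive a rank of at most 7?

6

Sorted (descending): 97, 90, 90, 86, 73, 57, 53, 53, 41
The 2 values of 90 occupy positions 2–3 → average rank (2+3)/2 = 2.5.
The 2 values of 53 occupy positions 7–8 → average rank (7+8)/2 = 7.5.
Ranks ≤ 7: {1, 2.5, 2.5, 4, 5, 6} → 6 values.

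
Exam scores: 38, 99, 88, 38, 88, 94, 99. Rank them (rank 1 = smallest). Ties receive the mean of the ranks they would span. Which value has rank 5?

94

Sorted (ascending): 38, 38, 88, 88, 94, 99, 99
The 2 values of 38 occupy positions 1–2 → average rank (1+2)/2 = 1.5.
The 2 values of 88 occupy positions 3–4 → average rank (3+4)/2 = 3.5.
The 2 values of 99 occupy positions 6–7 → average rank (6+7)/2 = 6.5.
Rank 5 → value 94.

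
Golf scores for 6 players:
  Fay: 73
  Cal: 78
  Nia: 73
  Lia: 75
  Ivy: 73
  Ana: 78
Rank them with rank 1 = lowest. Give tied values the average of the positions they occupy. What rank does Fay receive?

2

Sorted (ascending): 73, 73, 73, 75, 78, 78
The 3 values of 73 occupy positions 1–3 → average rank 2.
The 2 values of 78 occupy positions 5–6 → average rank (5+6)/2 = 5.5.
Fay has value 73 → rank 2.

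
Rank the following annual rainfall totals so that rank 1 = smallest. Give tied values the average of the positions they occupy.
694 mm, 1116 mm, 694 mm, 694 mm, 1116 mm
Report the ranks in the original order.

2, 4.5, 2, 2, 4.5

Sorted (ascending): 694, 694, 694, 1116, 1116
The 3 values of 694 occupy positions 1–3 → average rank 2.
The 2 values of 1116 occupy positions 4–5 → average rank (4+5)/2 = 4.5.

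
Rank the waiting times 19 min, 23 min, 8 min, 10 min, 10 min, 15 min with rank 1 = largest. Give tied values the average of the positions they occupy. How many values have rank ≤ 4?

3

Sorted (descending): 23, 19, 15, 10, 10, 8
The 2 values of 10 occupy positions 4–5 → average rank (4+5)/2 = 4.5.
Ranks ≤ 4: {1, 2, 3} → 3 values.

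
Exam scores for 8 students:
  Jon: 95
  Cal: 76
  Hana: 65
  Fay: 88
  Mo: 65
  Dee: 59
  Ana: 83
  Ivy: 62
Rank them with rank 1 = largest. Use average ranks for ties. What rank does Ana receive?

3

Sorted (descending): 95, 88, 83, 76, 65, 65, 62, 59
The 2 values of 65 occupy positions 5–6 → average rank (5+6)/2 = 5.5.
Ana has value 83 → rank 3.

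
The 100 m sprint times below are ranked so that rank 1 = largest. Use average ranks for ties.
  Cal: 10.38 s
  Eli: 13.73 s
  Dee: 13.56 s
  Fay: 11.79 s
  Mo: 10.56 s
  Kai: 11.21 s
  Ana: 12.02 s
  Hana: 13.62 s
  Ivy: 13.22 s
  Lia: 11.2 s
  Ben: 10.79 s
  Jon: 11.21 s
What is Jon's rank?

7.5

Sorted (descending): 13.73, 13.62, 13.56, 13.22, 12.02, 11.79, 11.21, 11.21, 11.2, 10.79, 10.56, 10.38
The 2 values of 11.21 occupy positions 7–8 → average rank (7+8)/2 = 7.5.
Jon has value 11.21 s → rank 7.5.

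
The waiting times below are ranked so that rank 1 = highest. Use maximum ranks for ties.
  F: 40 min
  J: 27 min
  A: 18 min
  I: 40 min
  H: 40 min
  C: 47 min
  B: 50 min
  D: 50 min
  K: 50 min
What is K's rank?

3

Sorted (descending): 50, 50, 50, 47, 40, 40, 40, 27, 18
The 3 values of 50 occupy positions 1–3 → each gets rank 3.
The 3 values of 40 occupy positions 5–7 → each gets rank 7.
K has value 50 min → rank 3.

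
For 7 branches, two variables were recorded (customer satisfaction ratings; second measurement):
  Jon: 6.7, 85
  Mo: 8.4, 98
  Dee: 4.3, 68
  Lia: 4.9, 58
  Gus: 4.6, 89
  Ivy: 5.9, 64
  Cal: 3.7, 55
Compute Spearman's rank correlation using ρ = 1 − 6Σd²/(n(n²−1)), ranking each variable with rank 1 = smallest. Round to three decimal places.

0.607

Ranks of variable 1: 6, 7, 2, 4, 3, 5, 1
Ranks of variable 2: 5, 7, 4, 2, 6, 3, 1
d = r₁ − r₂: 1, 0, -2, 2, -3, 2, 0
d²: 1, 0, 4, 4, 9, 4, 0; Σd² = 22
ρ = 1 − 6·22/(7·48) = 1 − 132/336 = 0.607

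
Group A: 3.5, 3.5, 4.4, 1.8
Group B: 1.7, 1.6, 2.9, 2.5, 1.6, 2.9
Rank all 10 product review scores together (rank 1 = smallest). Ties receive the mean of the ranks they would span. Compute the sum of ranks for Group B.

Sorted (ascending): 1.6, 1.6, 1.7, 1.8, 2.5, 2.9, 2.9, 3.5, 3.5, 4.4
The 2 values of 1.6 occupy positions 1–2 → average rank (1+2)/2 = 1.5.
The 2 values of 2.9 occupy positions 6–7 → average rank (6+7)/2 = 6.5.
The 2 values of 3.5 occupy positions 8–9 → average rank (8+9)/2 = 8.5.
Group B values → pooled ranks: 1.7→3, 1.6→1.5, 2.9→6.5, 2.5→5, 1.6→1.5, 2.9→6.5
Rank sum = 3 + 1.5 + 6.5 + 5 + 1.5 + 6.5 = 24

24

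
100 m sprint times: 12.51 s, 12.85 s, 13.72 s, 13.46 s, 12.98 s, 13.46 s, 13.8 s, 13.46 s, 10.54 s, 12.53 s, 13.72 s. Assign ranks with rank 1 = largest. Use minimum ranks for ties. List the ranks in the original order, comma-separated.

10, 8, 2, 4, 7, 4, 1, 4, 11, 9, 2

Sorted (descending): 13.8, 13.72, 13.72, 13.46, 13.46, 13.46, 12.98, 12.85, 12.53, 12.51, 10.54
The 2 values of 13.72 occupy positions 2–3 → each gets rank 2.
The 3 values of 13.46 occupy positions 4–6 → each gets rank 4.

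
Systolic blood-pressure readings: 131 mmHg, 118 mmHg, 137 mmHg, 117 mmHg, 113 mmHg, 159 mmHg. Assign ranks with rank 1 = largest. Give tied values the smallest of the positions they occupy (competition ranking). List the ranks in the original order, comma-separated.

Sorted (descending): 159, 137, 131, 118, 117, 113
No ties — each value takes its position as its rank.

3, 4, 2, 5, 6, 1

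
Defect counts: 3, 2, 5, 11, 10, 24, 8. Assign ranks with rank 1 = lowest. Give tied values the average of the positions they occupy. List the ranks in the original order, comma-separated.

Sorted (ascending): 2, 3, 5, 8, 10, 11, 24
No ties — each value takes its position as its rank.

2, 1, 3, 6, 5, 7, 4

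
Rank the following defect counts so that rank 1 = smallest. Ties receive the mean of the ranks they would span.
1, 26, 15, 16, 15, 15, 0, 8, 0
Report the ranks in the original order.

Sorted (ascending): 0, 0, 1, 8, 15, 15, 15, 16, 26
The 2 values of 0 occupy positions 1–2 → average rank (1+2)/2 = 1.5.
The 3 values of 15 occupy positions 5–7 → average rank 6.

3, 9, 6, 8, 6, 6, 1.5, 4, 1.5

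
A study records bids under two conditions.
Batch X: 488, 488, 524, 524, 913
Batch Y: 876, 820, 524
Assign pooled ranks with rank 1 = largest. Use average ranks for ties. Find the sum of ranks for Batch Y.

10

Sorted (descending): 913, 876, 820, 524, 524, 524, 488, 488
The 3 values of 524 occupy positions 4–6 → average rank 5.
The 2 values of 488 occupy positions 7–8 → average rank (7+8)/2 = 7.5.
Batch Y values → pooled ranks: 876→2, 820→3, 524→5
Rank sum = 2 + 3 + 5 = 10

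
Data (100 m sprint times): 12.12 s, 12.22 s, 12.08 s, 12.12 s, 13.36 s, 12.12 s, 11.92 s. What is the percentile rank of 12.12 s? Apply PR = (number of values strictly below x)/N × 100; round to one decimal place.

28.6

N = 7.
Strictly below 12.12: 2. Equal to 12.12: 3.
PR = 2/7 × 100 = 28.6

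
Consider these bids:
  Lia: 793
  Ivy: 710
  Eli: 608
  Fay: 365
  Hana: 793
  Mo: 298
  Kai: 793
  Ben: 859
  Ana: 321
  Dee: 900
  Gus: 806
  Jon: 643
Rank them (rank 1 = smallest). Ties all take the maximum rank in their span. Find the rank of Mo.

Sorted (ascending): 298, 321, 365, 608, 643, 710, 793, 793, 793, 806, 859, 900
The 3 values of 793 occupy positions 7–9 → each gets rank 9.
Mo has value 298 → rank 1.

1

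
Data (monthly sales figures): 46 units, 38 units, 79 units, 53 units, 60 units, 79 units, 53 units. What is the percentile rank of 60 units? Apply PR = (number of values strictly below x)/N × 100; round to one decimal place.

N = 7.
Strictly below 60: 4. Equal to 60: 1.
PR = 4/7 × 100 = 57.1

57.1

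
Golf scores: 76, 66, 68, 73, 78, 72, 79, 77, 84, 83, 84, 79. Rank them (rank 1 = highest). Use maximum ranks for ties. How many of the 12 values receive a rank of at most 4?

Sorted (descending): 84, 84, 83, 79, 79, 78, 77, 76, 73, 72, 68, 66
The 2 values of 84 occupy positions 1–2 → each gets rank 2.
The 2 values of 79 occupy positions 4–5 → each gets rank 5.
Ranks ≤ 4: {2, 2, 3} → 3 values.

3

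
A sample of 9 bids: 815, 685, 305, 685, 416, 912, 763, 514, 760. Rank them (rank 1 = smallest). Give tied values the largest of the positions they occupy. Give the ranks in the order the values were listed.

8, 5, 1, 5, 2, 9, 7, 3, 6

Sorted (ascending): 305, 416, 514, 685, 685, 760, 763, 815, 912
The 2 values of 685 occupy positions 4–5 → each gets rank 5.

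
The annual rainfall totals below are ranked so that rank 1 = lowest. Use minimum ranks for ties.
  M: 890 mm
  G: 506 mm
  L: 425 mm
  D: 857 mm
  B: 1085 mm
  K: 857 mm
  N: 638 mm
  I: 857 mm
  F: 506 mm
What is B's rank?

9

Sorted (ascending): 425, 506, 506, 638, 857, 857, 857, 890, 1085
The 2 values of 506 occupy positions 2–3 → each gets rank 2.
The 3 values of 857 occupy positions 5–7 → each gets rank 5.
B has value 1085 mm → rank 9.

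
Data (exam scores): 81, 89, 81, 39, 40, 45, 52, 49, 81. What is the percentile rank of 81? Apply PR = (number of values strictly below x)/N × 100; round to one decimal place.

55.6

N = 9.
Strictly below 81: 5. Equal to 81: 3.
PR = 5/9 × 100 = 55.6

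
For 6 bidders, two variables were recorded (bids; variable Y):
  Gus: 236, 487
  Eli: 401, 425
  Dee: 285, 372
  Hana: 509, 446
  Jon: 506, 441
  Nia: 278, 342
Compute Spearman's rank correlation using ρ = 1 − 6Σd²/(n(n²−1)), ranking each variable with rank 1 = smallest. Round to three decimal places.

Ranks of variable 1: 1, 4, 3, 6, 5, 2
Ranks of variable 2: 6, 3, 2, 5, 4, 1
d = r₁ − r₂: -5, 1, 1, 1, 1, 1
d²: 25, 1, 1, 1, 1, 1; Σd² = 30
ρ = 1 − 6·30/(6·35) = 1 − 180/210 = 0.143

0.143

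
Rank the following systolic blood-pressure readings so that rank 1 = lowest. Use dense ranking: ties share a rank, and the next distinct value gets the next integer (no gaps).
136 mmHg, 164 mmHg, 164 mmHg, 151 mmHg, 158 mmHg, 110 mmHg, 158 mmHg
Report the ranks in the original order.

Sorted (ascending): 110, 136, 151, 158, 158, 164, 164
The 2 values of 158 share dense rank 4.
The 2 values of 164 share dense rank 5.
Remaining distinct values take the next consecutive integers.

2, 5, 5, 3, 4, 1, 4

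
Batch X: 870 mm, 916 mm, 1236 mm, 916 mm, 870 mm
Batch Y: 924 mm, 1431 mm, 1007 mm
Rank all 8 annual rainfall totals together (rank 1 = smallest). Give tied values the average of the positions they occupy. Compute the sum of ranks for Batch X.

Sorted (ascending): 870, 870, 916, 916, 924, 1007, 1236, 1431
The 2 values of 870 occupy positions 1–2 → average rank (1+2)/2 = 1.5.
The 2 values of 916 occupy positions 3–4 → average rank (3+4)/2 = 3.5.
Batch X values → pooled ranks: 870→1.5, 916→3.5, 1236→7, 916→3.5, 870→1.5
Rank sum = 1.5 + 3.5 + 7 + 3.5 + 1.5 = 17

17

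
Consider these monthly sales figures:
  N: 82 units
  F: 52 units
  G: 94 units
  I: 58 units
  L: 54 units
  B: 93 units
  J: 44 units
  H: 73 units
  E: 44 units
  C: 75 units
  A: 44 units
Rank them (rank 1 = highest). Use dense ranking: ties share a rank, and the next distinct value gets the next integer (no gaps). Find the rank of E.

9

Sorted (descending): 94, 93, 82, 75, 73, 58, 54, 52, 44, 44, 44
The 3 values of 44 share dense rank 9.
Remaining distinct values take the next consecutive integers.
E has value 44 units → rank 9.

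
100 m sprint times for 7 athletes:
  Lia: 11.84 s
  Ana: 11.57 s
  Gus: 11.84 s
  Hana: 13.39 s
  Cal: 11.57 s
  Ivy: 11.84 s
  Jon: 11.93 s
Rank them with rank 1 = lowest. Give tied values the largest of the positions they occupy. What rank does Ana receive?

2

Sorted (ascending): 11.57, 11.57, 11.84, 11.84, 11.84, 11.93, 13.39
The 2 values of 11.57 occupy positions 1–2 → each gets rank 2.
The 3 values of 11.84 occupy positions 3–5 → each gets rank 5.
Ana has value 11.57 s → rank 2.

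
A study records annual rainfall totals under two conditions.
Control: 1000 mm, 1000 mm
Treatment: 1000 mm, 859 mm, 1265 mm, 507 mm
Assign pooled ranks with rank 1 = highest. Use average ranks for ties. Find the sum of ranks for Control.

6

Sorted (descending): 1265, 1000, 1000, 1000, 859, 507
The 3 values of 1000 occupy positions 2–4 → average rank 3.
Control values → pooled ranks: 1000→3, 1000→3
Rank sum = 3 + 3 = 6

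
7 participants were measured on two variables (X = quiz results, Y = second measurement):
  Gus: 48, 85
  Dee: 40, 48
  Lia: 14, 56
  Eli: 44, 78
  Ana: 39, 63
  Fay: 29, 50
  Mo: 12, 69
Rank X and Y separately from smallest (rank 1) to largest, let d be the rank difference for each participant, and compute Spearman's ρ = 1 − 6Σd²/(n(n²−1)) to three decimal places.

0.393

Ranks of variable 1: 7, 5, 2, 6, 4, 3, 1
Ranks of variable 2: 7, 1, 3, 6, 4, 2, 5
d = r₁ − r₂: 0, 4, -1, 0, 0, 1, -4
d²: 0, 16, 1, 0, 0, 1, 16; Σd² = 34
ρ = 1 − 6·34/(7·48) = 1 − 204/336 = 0.393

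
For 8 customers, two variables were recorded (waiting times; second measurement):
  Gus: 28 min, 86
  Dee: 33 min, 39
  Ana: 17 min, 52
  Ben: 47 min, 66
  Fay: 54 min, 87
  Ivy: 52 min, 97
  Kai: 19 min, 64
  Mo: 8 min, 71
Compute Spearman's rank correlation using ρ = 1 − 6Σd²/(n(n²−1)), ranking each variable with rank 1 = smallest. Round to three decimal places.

0.500

Ranks of variable 1: 4, 5, 2, 6, 8, 7, 3, 1
Ranks of variable 2: 6, 1, 2, 4, 7, 8, 3, 5
d = r₁ − r₂: -2, 4, 0, 2, 1, -1, 0, -4
d²: 4, 16, 0, 4, 1, 1, 0, 16; Σd² = 42
ρ = 1 − 6·42/(8·63) = 1 − 252/504 = 0.500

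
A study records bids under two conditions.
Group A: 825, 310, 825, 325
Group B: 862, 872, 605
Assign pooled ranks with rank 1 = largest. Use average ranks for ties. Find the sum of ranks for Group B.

8

Sorted (descending): 872, 862, 825, 825, 605, 325, 310
The 2 values of 825 occupy positions 3–4 → average rank (3+4)/2 = 3.5.
Group B values → pooled ranks: 862→2, 872→1, 605→5
Rank sum = 2 + 1 + 5 = 8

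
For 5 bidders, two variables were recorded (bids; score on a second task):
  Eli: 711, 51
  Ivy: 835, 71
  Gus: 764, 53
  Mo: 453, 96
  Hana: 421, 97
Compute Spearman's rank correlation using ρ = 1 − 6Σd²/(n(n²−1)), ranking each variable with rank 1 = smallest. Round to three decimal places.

-0.600

Ranks of variable 1: 3, 5, 4, 2, 1
Ranks of variable 2: 1, 3, 2, 4, 5
d = r₁ − r₂: 2, 2, 2, -2, -4
d²: 4, 4, 4, 4, 16; Σd² = 32
ρ = 1 − 6·32/(5·24) = 1 − 192/120 = -0.600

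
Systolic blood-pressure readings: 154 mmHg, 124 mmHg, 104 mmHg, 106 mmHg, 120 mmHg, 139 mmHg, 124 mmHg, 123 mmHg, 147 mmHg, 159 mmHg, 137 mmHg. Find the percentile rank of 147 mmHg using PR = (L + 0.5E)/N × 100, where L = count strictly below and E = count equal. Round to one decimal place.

77.3

N = 11.
Strictly below 147: 8. Equal to 147: 1.
PR = (8 + 0.5·1)/11 × 100 = 77.3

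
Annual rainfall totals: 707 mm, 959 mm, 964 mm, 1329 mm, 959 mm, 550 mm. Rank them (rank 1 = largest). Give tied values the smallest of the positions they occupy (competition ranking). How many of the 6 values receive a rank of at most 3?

4

Sorted (descending): 1329, 964, 959, 959, 707, 550
The 2 values of 959 occupy positions 3–4 → each gets rank 3.
Ranks ≤ 3: {1, 2, 3, 3} → 4 values.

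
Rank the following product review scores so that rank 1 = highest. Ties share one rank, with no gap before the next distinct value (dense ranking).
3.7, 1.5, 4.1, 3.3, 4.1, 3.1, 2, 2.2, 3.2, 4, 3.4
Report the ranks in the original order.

3, 10, 1, 5, 1, 7, 9, 8, 6, 2, 4

Sorted (descending): 4.1, 4.1, 4, 3.7, 3.4, 3.3, 3.2, 3.1, 2.2, 2, 1.5
The 2 values of 4.1 share dense rank 1.
Remaining distinct values take the next consecutive integers.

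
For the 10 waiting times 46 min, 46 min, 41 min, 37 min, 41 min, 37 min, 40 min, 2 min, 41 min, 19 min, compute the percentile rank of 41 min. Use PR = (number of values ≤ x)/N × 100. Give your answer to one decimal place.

80.0

N = 10.
Strictly below 41: 5. Equal to 41: 3.
PR = 8/10 × 100 = 80.0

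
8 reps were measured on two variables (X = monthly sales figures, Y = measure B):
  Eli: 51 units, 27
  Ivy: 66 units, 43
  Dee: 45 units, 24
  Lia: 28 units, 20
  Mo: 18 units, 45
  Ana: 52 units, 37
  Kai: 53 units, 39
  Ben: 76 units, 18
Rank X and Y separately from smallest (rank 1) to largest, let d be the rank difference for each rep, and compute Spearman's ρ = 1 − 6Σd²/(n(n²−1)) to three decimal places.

Ranks of variable 1: 4, 7, 3, 2, 1, 5, 6, 8
Ranks of variable 2: 4, 7, 3, 2, 8, 5, 6, 1
d = r₁ − r₂: 0, 0, 0, 0, -7, 0, 0, 7
d²: 0, 0, 0, 0, 49, 0, 0, 49; Σd² = 98
ρ = 1 − 6·98/(8·63) = 1 − 588/504 = -0.167

-0.167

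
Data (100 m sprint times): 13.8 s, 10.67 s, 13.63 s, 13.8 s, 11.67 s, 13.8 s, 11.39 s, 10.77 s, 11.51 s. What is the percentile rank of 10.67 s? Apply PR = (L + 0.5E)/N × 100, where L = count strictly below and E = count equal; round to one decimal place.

N = 9.
Strictly below 10.67: 0. Equal to 10.67: 1.
PR = (0 + 0.5·1)/9 × 100 = 5.6

5.6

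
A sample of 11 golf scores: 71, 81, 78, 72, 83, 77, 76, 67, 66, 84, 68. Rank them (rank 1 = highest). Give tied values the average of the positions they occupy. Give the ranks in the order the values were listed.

Sorted (descending): 84, 83, 81, 78, 77, 76, 72, 71, 68, 67, 66
No ties — each value takes its position as its rank.

8, 3, 4, 7, 2, 5, 6, 10, 11, 1, 9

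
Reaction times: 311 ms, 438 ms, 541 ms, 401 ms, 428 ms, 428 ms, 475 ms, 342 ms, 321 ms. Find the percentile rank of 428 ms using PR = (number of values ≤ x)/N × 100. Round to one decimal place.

66.7

N = 9.
Strictly below 428: 4. Equal to 428: 2.
PR = 6/9 × 100 = 66.7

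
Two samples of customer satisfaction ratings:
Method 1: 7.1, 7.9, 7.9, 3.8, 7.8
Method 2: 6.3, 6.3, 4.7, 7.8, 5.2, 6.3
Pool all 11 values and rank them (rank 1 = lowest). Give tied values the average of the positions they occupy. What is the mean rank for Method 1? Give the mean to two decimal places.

Sorted (ascending): 3.8, 4.7, 5.2, 6.3, 6.3, 6.3, 7.1, 7.8, 7.8, 7.9, 7.9
The 3 values of 6.3 occupy positions 4–6 → average rank 5.
The 2 values of 7.8 occupy positions 8–9 → average rank (8+9)/2 = 8.5.
The 2 values of 7.9 occupy positions 10–11 → average rank (10+11)/2 = 10.5.
Method 1 values → pooled ranks: 7.1→7, 7.9→10.5, 7.9→10.5, 3.8→1, 7.8→8.5
Mean rank = (7 + 10.5 + 10.5 + 1 + 8.5) / 5 = 7.50

7.50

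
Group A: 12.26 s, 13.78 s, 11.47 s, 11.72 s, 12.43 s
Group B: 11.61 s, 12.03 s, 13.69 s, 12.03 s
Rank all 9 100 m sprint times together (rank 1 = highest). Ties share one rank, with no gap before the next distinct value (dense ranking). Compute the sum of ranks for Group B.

Sorted (descending): 13.78, 13.69, 12.43, 12.26, 12.03, 12.03, 11.72, 11.61, 11.47
The 2 values of 12.03 share dense rank 5.
Remaining distinct values take the next consecutive integers.
Group B values → pooled ranks: 11.61→7, 12.03→5, 13.69→2, 12.03→5
Rank sum = 7 + 5 + 2 + 5 = 19

19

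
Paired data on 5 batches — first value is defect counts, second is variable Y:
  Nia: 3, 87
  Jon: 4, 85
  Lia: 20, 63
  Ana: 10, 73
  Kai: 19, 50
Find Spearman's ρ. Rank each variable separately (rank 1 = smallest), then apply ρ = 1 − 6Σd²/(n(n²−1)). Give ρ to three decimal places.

-0.900

Ranks of variable 1: 1, 2, 5, 3, 4
Ranks of variable 2: 5, 4, 2, 3, 1
d = r₁ − r₂: -4, -2, 3, 0, 3
d²: 16, 4, 9, 0, 9; Σd² = 38
ρ = 1 − 6·38/(5·24) = 1 − 228/120 = -0.900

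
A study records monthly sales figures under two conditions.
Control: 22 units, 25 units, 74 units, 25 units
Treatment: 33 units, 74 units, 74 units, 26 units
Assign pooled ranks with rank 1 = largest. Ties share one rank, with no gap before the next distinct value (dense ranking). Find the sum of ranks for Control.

14

Sorted (descending): 74, 74, 74, 33, 26, 25, 25, 22
The 3 values of 74 share dense rank 1.
The 2 values of 25 share dense rank 4.
Remaining distinct values take the next consecutive integers.
Control values → pooled ranks: 22→5, 25→4, 74→1, 25→4
Rank sum = 5 + 4 + 1 + 4 = 14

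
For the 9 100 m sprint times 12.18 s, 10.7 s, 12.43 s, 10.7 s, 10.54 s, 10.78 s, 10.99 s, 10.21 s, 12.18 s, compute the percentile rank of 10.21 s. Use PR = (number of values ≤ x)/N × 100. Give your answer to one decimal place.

11.1

N = 9.
Strictly below 10.21: 0. Equal to 10.21: 1.
PR = 1/9 × 100 = 11.1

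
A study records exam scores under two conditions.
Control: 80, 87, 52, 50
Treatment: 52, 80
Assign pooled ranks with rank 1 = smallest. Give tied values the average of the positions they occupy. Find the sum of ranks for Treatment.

7

Sorted (ascending): 50, 52, 52, 80, 80, 87
The 2 values of 52 occupy positions 2–3 → average rank (2+3)/2 = 2.5.
The 2 values of 80 occupy positions 4–5 → average rank (4+5)/2 = 4.5.
Treatment values → pooled ranks: 52→2.5, 80→4.5
Rank sum = 2.5 + 4.5 = 7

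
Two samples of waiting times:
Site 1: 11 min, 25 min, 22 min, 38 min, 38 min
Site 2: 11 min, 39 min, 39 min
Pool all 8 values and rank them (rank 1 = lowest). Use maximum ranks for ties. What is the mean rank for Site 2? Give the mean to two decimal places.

6.00

Sorted (ascending): 11, 11, 22, 25, 38, 38, 39, 39
The 2 values of 11 occupy positions 1–2 → each gets rank 2.
The 2 values of 38 occupy positions 5–6 → each gets rank 6.
The 2 values of 39 occupy positions 7–8 → each gets rank 8.
Site 2 values → pooled ranks: 11→2, 39→8, 39→8
Mean rank = (2 + 8 + 8) / 3 = 6.00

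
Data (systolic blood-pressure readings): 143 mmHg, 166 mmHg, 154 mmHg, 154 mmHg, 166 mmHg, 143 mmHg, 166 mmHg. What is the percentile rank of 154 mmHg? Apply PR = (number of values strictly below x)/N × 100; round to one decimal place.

N = 7.
Strictly below 154: 2. Equal to 154: 2.
PR = 2/7 × 100 = 28.6

28.6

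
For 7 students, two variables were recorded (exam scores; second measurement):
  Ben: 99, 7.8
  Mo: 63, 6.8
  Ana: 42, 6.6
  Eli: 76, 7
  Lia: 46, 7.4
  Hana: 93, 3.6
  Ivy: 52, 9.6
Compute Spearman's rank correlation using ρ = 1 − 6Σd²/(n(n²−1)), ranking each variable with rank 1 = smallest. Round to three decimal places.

Ranks of variable 1: 7, 4, 1, 5, 2, 6, 3
Ranks of variable 2: 6, 3, 2, 4, 5, 1, 7
d = r₁ − r₂: 1, 1, -1, 1, -3, 5, -4
d²: 1, 1, 1, 1, 9, 25, 16; Σd² = 54
ρ = 1 − 6·54/(7·48) = 1 − 324/336 = 0.036

0.036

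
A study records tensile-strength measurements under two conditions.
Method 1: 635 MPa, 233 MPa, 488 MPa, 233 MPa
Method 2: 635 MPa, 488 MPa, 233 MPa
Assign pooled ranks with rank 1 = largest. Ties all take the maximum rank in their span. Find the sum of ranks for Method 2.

13

Sorted (descending): 635, 635, 488, 488, 233, 233, 233
The 2 values of 635 occupy positions 1–2 → each gets rank 2.
The 2 values of 488 occupy positions 3–4 → each gets rank 4.
The 3 values of 233 occupy positions 5–7 → each gets rank 7.
Method 2 values → pooled ranks: 635→2, 488→4, 233→7
Rank sum = 2 + 4 + 7 = 13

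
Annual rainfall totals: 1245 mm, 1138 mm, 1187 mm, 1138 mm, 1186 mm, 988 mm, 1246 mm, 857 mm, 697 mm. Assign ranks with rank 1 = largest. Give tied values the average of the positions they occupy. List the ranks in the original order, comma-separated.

Sorted (descending): 1246, 1245, 1187, 1186, 1138, 1138, 988, 857, 697
The 2 values of 1138 occupy positions 5–6 → average rank (5+6)/2 = 5.5.

2, 5.5, 3, 5.5, 4, 7, 1, 8, 9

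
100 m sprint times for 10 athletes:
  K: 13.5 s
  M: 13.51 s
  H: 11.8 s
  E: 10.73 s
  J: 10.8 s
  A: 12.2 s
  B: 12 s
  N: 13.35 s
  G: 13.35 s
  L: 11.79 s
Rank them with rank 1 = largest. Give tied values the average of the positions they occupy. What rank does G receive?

Sorted (descending): 13.51, 13.5, 13.35, 13.35, 12.2, 12, 11.8, 11.79, 10.8, 10.73
The 2 values of 13.35 occupy positions 3–4 → average rank (3+4)/2 = 3.5.
G has value 13.35 s → rank 3.5.

3.5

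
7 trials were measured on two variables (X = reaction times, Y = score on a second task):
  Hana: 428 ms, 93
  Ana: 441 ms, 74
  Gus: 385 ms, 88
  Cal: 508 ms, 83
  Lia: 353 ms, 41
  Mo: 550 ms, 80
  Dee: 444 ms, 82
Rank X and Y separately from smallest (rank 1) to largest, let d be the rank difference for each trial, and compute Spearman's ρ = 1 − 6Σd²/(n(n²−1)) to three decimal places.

0.036

Ranks of variable 1: 3, 4, 2, 6, 1, 7, 5
Ranks of variable 2: 7, 2, 6, 5, 1, 3, 4
d = r₁ − r₂: -4, 2, -4, 1, 0, 4, 1
d²: 16, 4, 16, 1, 0, 16, 1; Σd² = 54
ρ = 1 − 6·54/(7·48) = 1 − 324/336 = 0.036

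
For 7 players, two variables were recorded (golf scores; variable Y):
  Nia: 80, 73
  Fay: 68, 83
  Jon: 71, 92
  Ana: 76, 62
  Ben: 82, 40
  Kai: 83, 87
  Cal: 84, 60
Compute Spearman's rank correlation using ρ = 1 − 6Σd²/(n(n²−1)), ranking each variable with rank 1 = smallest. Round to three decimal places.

Ranks of variable 1: 4, 1, 2, 3, 5, 6, 7
Ranks of variable 2: 4, 5, 7, 3, 1, 6, 2
d = r₁ − r₂: 0, -4, -5, 0, 4, 0, 5
d²: 0, 16, 25, 0, 16, 0, 25; Σd² = 82
ρ = 1 − 6·82/(7·48) = 1 − 492/336 = -0.464

-0.464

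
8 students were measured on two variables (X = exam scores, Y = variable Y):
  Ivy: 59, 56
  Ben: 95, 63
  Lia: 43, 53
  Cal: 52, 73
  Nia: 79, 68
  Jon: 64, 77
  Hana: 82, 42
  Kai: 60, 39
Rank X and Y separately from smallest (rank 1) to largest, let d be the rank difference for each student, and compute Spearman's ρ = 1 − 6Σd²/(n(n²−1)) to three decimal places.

0.024

Ranks of variable 1: 3, 8, 1, 2, 6, 5, 7, 4
Ranks of variable 2: 4, 5, 3, 7, 6, 8, 2, 1
d = r₁ − r₂: -1, 3, -2, -5, 0, -3, 5, 3
d²: 1, 9, 4, 25, 0, 9, 25, 9; Σd² = 82
ρ = 1 − 6·82/(8·63) = 1 − 492/504 = 0.024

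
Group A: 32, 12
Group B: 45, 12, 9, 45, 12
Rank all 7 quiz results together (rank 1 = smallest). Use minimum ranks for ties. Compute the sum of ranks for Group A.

Sorted (ascending): 9, 12, 12, 12, 32, 45, 45
The 3 values of 12 occupy positions 2–4 → each gets rank 2.
The 2 values of 45 occupy positions 6–7 → each gets rank 6.
Group A values → pooled ranks: 32→5, 12→2
Rank sum = 5 + 2 = 7

7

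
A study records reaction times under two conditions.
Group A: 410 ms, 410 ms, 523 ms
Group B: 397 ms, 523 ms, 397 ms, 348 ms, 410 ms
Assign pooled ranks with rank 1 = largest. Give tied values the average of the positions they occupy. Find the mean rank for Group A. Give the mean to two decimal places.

Sorted (descending): 523, 523, 410, 410, 410, 397, 397, 348
The 2 values of 523 occupy positions 1–2 → average rank (1+2)/2 = 1.5.
The 3 values of 410 occupy positions 3–5 → average rank 4.
The 2 values of 397 occupy positions 6–7 → average rank (6+7)/2 = 6.5.
Group A values → pooled ranks: 410→4, 410→4, 523→1.5
Mean rank = (4 + 4 + 1.5) / 3 = 3.17

3.17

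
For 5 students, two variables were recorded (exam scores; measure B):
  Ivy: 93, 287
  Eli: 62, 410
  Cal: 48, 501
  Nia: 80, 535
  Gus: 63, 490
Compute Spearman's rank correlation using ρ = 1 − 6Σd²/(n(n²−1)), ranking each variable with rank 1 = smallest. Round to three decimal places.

-0.300

Ranks of variable 1: 5, 2, 1, 4, 3
Ranks of variable 2: 1, 2, 4, 5, 3
d = r₁ − r₂: 4, 0, -3, -1, 0
d²: 16, 0, 9, 1, 0; Σd² = 26
ρ = 1 − 6·26/(5·24) = 1 − 156/120 = -0.300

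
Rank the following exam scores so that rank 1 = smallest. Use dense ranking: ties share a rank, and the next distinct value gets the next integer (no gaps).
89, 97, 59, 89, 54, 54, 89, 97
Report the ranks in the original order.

Sorted (ascending): 54, 54, 59, 89, 89, 89, 97, 97
The 2 values of 54 share dense rank 1.
The 3 values of 89 share dense rank 3.
The 2 values of 97 share dense rank 4.
Remaining distinct values take the next consecutive integers.

3, 4, 2, 3, 1, 1, 3, 4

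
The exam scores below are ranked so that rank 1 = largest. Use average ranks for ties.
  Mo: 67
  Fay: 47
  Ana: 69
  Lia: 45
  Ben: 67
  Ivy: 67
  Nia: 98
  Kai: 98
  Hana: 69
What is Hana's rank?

Sorted (descending): 98, 98, 69, 69, 67, 67, 67, 47, 45
The 2 values of 98 occupy positions 1–2 → average rank (1+2)/2 = 1.5.
The 2 values of 69 occupy positions 3–4 → average rank (3+4)/2 = 3.5.
The 3 values of 67 occupy positions 5–7 → average rank 6.
Hana has value 69 → rank 3.5.

3.5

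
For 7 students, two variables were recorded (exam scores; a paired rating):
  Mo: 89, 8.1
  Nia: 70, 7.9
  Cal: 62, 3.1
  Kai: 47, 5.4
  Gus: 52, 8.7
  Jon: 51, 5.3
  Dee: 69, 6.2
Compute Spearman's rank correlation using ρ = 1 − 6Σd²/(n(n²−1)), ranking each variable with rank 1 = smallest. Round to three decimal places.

Ranks of variable 1: 7, 6, 4, 1, 3, 2, 5
Ranks of variable 2: 6, 5, 1, 3, 7, 2, 4
d = r₁ − r₂: 1, 1, 3, -2, -4, 0, 1
d²: 1, 1, 9, 4, 16, 0, 1; Σd² = 32
ρ = 1 − 6·32/(7·48) = 1 − 192/336 = 0.429

0.429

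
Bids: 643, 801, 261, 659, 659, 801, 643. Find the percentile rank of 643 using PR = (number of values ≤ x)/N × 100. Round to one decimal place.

42.9

N = 7.
Strictly below 643: 1. Equal to 643: 2.
PR = 3/7 × 100 = 42.9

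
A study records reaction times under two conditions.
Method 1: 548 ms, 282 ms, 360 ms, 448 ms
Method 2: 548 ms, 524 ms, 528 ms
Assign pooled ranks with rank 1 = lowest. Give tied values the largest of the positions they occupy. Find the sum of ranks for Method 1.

13

Sorted (ascending): 282, 360, 448, 524, 528, 548, 548
The 2 values of 548 occupy positions 6–7 → each gets rank 7.
Method 1 values → pooled ranks: 548→7, 282→1, 360→2, 448→3
Rank sum = 7 + 1 + 2 + 3 = 13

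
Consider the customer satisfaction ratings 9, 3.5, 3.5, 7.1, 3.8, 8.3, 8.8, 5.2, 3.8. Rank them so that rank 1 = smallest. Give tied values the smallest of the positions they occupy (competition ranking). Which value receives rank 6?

Sorted (ascending): 3.5, 3.5, 3.8, 3.8, 5.2, 7.1, 8.3, 8.8, 9
The 2 values of 3.5 occupy positions 1–2 → each gets rank 1.
The 2 values of 3.8 occupy positions 3–4 → each gets rank 3.
Rank 6 → value 7.1.

7.1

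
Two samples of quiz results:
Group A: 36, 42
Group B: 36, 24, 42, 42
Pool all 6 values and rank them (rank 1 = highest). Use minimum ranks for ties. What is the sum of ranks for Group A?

Sorted (descending): 42, 42, 42, 36, 36, 24
The 3 values of 42 occupy positions 1–3 → each gets rank 1.
The 2 values of 36 occupy positions 4–5 → each gets rank 4.
Group A values → pooled ranks: 36→4, 42→1
Rank sum = 4 + 1 = 5

5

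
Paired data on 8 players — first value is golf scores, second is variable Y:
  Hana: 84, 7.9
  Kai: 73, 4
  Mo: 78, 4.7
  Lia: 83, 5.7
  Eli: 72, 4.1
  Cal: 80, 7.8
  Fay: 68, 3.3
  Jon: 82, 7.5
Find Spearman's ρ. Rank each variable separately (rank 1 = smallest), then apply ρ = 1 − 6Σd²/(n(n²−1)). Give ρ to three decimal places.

0.881

Ranks of variable 1: 8, 3, 4, 7, 2, 5, 1, 6
Ranks of variable 2: 8, 2, 4, 5, 3, 7, 1, 6
d = r₁ − r₂: 0, 1, 0, 2, -1, -2, 0, 0
d²: 0, 1, 0, 4, 1, 4, 0, 0; Σd² = 10
ρ = 1 − 6·10/(8·63) = 1 − 60/504 = 0.881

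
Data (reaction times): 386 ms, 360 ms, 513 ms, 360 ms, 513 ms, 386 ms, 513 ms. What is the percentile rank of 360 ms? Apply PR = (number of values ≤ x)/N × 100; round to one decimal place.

N = 7.
Strictly below 360: 0. Equal to 360: 2.
PR = 2/7 × 100 = 28.6

28.6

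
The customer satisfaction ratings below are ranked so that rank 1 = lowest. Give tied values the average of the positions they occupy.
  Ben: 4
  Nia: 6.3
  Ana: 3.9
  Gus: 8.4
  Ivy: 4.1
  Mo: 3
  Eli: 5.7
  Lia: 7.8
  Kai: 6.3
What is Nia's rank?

Sorted (ascending): 3, 3.9, 4, 4.1, 5.7, 6.3, 6.3, 7.8, 8.4
The 2 values of 6.3 occupy positions 6–7 → average rank (6+7)/2 = 6.5.
Nia has value 6.3 → rank 6.5.

6.5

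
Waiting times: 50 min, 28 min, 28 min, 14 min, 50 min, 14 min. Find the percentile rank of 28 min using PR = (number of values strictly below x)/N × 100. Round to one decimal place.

N = 6.
Strictly below 28: 2. Equal to 28: 2.
PR = 2/6 × 100 = 33.3

33.3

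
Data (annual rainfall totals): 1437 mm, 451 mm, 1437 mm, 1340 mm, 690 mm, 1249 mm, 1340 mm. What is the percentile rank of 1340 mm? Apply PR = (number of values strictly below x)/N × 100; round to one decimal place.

N = 7.
Strictly below 1340: 3. Equal to 1340: 2.
PR = 3/7 × 100 = 42.9

42.9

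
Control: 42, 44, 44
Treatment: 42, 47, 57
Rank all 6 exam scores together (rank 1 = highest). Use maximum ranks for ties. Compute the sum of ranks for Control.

Sorted (descending): 57, 47, 44, 44, 42, 42
The 2 values of 44 occupy positions 3–4 → each gets rank 4.
The 2 values of 42 occupy positions 5–6 → each gets rank 6.
Control values → pooled ranks: 42→6, 44→4, 44→4
Rank sum = 6 + 4 + 4 = 14

14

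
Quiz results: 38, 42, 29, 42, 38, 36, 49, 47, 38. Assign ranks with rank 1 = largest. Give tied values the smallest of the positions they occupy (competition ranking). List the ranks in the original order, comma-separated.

5, 3, 9, 3, 5, 8, 1, 2, 5

Sorted (descending): 49, 47, 42, 42, 38, 38, 38, 36, 29
The 2 values of 42 occupy positions 3–4 → each gets rank 3.
The 3 values of 38 occupy positions 5–7 → each gets rank 5.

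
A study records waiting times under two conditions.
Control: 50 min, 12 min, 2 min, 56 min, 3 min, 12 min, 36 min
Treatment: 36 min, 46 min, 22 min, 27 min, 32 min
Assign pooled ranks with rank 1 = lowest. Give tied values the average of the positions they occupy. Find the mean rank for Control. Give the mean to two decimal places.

5.93

Sorted (ascending): 2, 3, 12, 12, 22, 27, 32, 36, 36, 46, 50, 56
The 2 values of 12 occupy positions 3–4 → average rank (3+4)/2 = 3.5.
The 2 values of 36 occupy positions 8–9 → average rank (8+9)/2 = 8.5.
Control values → pooled ranks: 50→11, 12→3.5, 2→1, 56→12, 3→2, 12→3.5, 36→8.5
Mean rank = (11 + 3.5 + 1 + 12 + 2 + 3.5 + 8.5) / 7 = 5.93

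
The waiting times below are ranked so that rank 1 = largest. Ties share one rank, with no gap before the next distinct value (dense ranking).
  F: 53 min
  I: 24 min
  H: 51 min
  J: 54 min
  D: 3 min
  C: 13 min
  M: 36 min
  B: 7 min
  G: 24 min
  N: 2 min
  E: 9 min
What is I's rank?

5

Sorted (descending): 54, 53, 51, 36, 24, 24, 13, 9, 7, 3, 2
The 2 values of 24 share dense rank 5.
Remaining distinct values take the next consecutive integers.
I has value 24 min → rank 5.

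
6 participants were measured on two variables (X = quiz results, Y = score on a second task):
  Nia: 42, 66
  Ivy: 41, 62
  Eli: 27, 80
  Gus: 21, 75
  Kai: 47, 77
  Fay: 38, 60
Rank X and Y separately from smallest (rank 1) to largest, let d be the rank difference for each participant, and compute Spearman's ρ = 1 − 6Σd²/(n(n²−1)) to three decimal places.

Ranks of variable 1: 5, 4, 2, 1, 6, 3
Ranks of variable 2: 3, 2, 6, 4, 5, 1
d = r₁ − r₂: 2, 2, -4, -3, 1, 2
d²: 4, 4, 16, 9, 1, 4; Σd² = 38
ρ = 1 − 6·38/(6·35) = 1 − 228/210 = -0.086

-0.086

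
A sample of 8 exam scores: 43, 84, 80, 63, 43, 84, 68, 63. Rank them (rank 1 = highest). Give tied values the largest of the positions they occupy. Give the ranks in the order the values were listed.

Sorted (descending): 84, 84, 80, 68, 63, 63, 43, 43
The 2 values of 84 occupy positions 1–2 → each gets rank 2.
The 2 values of 63 occupy positions 5–6 → each gets rank 6.
The 2 values of 43 occupy positions 7–8 → each gets rank 8.

8, 2, 3, 6, 8, 2, 4, 6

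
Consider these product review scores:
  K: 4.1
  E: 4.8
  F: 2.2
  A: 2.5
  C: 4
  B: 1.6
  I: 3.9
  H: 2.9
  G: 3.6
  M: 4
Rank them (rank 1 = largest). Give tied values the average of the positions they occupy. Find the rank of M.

3.5

Sorted (descending): 4.8, 4.1, 4, 4, 3.9, 3.6, 2.9, 2.5, 2.2, 1.6
The 2 values of 4 occupy positions 3–4 → average rank (3+4)/2 = 3.5.
M has value 4 → rank 3.5.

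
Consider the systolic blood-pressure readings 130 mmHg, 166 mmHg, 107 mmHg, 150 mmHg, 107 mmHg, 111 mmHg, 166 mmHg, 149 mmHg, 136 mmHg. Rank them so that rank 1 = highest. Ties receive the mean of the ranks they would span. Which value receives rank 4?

149

Sorted (descending): 166, 166, 150, 149, 136, 130, 111, 107, 107
The 2 values of 166 occupy positions 1–2 → average rank (1+2)/2 = 1.5.
The 2 values of 107 occupy positions 8–9 → average rank (8+9)/2 = 8.5.
Rank 4 → value 149.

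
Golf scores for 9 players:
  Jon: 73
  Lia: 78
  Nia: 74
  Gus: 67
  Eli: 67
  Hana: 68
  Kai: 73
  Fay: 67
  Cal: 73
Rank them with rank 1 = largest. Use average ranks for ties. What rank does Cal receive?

4

Sorted (descending): 78, 74, 73, 73, 73, 68, 67, 67, 67
The 3 values of 73 occupy positions 3–5 → average rank 4.
The 3 values of 67 occupy positions 7–9 → average rank 8.
Cal has value 73 → rank 4.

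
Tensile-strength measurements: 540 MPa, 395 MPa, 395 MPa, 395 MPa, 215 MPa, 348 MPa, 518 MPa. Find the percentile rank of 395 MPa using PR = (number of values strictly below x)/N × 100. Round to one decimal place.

28.6

N = 7.
Strictly below 395: 2. Equal to 395: 3.
PR = 2/7 × 100 = 28.6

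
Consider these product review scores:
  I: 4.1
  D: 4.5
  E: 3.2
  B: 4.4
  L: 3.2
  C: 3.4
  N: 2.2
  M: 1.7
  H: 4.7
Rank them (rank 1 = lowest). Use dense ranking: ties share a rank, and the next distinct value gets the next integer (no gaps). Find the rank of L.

Sorted (ascending): 1.7, 2.2, 3.2, 3.2, 3.4, 4.1, 4.4, 4.5, 4.7
The 2 values of 3.2 share dense rank 3.
Remaining distinct values take the next consecutive integers.
L has value 3.2 → rank 3.

3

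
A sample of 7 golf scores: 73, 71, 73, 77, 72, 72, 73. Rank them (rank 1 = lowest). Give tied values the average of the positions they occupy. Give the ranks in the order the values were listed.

5, 1, 5, 7, 2.5, 2.5, 5

Sorted (ascending): 71, 72, 72, 73, 73, 73, 77
The 2 values of 72 occupy positions 2–3 → average rank (2+3)/2 = 2.5.
The 3 values of 73 occupy positions 4–6 → average rank 5.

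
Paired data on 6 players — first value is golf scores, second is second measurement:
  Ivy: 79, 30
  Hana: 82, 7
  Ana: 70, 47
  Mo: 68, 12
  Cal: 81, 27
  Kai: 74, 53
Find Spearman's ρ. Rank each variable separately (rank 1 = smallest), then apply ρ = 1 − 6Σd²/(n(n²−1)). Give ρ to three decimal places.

-0.371

Ranks of variable 1: 4, 6, 2, 1, 5, 3
Ranks of variable 2: 4, 1, 5, 2, 3, 6
d = r₁ − r₂: 0, 5, -3, -1, 2, -3
d²: 0, 25, 9, 1, 4, 9; Σd² = 48
ρ = 1 − 6·48/(6·35) = 1 − 288/210 = -0.371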